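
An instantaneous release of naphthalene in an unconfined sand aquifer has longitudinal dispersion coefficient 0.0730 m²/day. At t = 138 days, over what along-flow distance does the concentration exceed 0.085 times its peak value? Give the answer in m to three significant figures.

19.9 m

The plume is Gaussian with σ = √(2Dt) = √(2 × 0.0730 × 138) = 4.489 m.
C/C_peak = exp(−Δx²/(2σ²)) = 0.085 ⇒ Δx = σ·√(−2 ln 0.085) = 4.489 × 2.220 = 9.966 m.
Width = 2Δx = 19.9 m.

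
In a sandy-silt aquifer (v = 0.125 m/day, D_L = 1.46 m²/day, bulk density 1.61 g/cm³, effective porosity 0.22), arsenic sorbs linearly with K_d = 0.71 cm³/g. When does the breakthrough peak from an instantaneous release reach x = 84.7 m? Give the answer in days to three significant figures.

Retardation factor R = 1 + ρ_b·K_d/n = 1 + 1.61 × 0.71/0.22 = 6.196.
Sorption retards both mechanisms: v_R = v/R = 0.02017 m/day, D_R = D/R = 0.2356 m²/day.
Peak time from v_R²t² + 2D_R t − x² = 0: t = (√(D_R² + v_R²x²) − D_R)/v_R².
√(D_R² + v_R²x²) = √(0.2356² + 0.02017² × 84.7²) = 1.725; v_R² = 0.0004068.
t = (1.725 − 0.2356)/0.0004068 = 3660 days.

3660 days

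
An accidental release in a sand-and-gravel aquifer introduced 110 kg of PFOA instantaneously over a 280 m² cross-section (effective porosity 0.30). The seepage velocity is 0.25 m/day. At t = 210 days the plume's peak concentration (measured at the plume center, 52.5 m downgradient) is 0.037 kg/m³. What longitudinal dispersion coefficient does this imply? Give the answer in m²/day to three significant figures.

0.475 m²/day

At the plume center C_max = M/(n_e·A·√(4πDt)), so D = M²/(4πt·(n_e·A·C_max)²).
n_e·A·C_max = 0.30 × 280 × 0.037 = 3.108 kg/m.
D = 110²/(4π × 210 × 3.108²) = 0.475 m²/day.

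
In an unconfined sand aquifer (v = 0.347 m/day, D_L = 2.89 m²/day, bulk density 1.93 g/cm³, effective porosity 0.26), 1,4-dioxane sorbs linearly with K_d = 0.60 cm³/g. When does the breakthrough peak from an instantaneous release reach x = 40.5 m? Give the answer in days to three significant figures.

Retardation factor R = 1 + ρ_b·K_d/n = 1 + 1.93 × 0.60/0.26 = 5.454.
Sorption retards both mechanisms: v_R = v/R = 0.06362 m/day, D_R = D/R = 0.5299 m²/day.
Peak time from v_R²t² + 2D_R t − x² = 0: t = (√(D_R² + v_R²x²) − D_R)/v_R².
√(D_R² + v_R²x²) = √(0.5299² + 0.06362² × 40.5²) = 2.631; v_R² = 0.004048.
t = (2.631 − 0.5299)/0.004048 = 519 days.

519 days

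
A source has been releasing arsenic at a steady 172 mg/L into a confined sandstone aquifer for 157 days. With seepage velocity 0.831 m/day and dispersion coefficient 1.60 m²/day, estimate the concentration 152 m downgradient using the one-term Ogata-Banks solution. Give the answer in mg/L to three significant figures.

For a continuous step input, C/C₀ ≈ ½·erfc((x−vt)/(2√(Dt))).
vt = 0.831 × 157 = 130.467 m and 2√(Dt) = 2√(1.60 × 157) = 31.70 m.
Argument (x−vt)/(2√(Dt)) = (152 − 130.467)/31.70 = 0.6793; ½·erfc(0.6793) = 0.1684.
C = 172 × 0.1684 = 29.0 mg/L.

29.0 mg/L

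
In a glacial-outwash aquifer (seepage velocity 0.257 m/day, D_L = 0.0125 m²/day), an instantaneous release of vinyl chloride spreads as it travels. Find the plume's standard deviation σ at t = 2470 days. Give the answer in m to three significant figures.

Dispersive spreading gives a Gaussian with σ² = 2Dt; advection only shifts the center.
σ = √(2 × 0.0125 × 2470) = 7.86 m.

7.86 m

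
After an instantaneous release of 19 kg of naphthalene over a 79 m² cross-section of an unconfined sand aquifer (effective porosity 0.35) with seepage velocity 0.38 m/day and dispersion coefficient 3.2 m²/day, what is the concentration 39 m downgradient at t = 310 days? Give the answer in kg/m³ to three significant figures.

0.00129 kg/m³

For an instantaneous plane source, C(x,t) = M/(n_e·A·√(4πDt)) · exp(−(x−vt)²/(4Dt)), with n_e·A the pore (flow) area.
Plume center vt = 0.38 × 310 = 117.8 m, so the well at 39 m is 78.8 m upgradient of the peak.
√(4πDt) = 111.7 m, giving peak height M/(n_e·A·√(4πDt)) = 19/(0.35 × 79 × 111.7) = 0.006152 kg/m³.
(x−vt)²/(4Dt) = (-78.8)²/(4 × 3.2 × 310) = 1.565; exp(−1.565) = 0.2091.
C = 0.006152 × 0.2091 = 0.00129 kg/m³.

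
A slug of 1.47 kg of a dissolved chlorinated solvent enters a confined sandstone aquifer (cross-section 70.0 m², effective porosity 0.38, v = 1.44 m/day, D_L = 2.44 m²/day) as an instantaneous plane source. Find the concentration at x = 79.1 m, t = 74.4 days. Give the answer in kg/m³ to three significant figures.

For an instantaneous plane source, C(x,t) = M/(n_e·A·√(4πDt)) · exp(−(x−vt)²/(4Dt)), with n_e·A the pore (flow) area.
Plume center vt = 1.44 × 74.4 = 107.136 m, so the well at 79.1 m is 28.036 m upgradient of the peak.
√(4πDt) = 47.76 m, giving peak height M/(n_e·A·√(4πDt)) = 1.47/(0.38 × 70.0 × 47.76) = 0.001157 kg/m³.
(x−vt)²/(4Dt) = (-28.036)²/(4 × 2.44 × 74.4) = 1.082; exp(−1.082) = 0.3389.
C = 0.001157 × 0.3389 = 0.000392 kg/m³.

0.000392 kg/m³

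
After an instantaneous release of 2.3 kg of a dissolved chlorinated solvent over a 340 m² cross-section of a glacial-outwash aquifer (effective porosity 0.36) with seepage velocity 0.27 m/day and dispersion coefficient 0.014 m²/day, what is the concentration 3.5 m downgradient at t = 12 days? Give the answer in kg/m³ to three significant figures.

For an instantaneous plane source, C(x,t) = M/(n_e·A·√(4πDt)) · exp(−(x−vt)²/(4Dt)), with n_e·A the pore (flow) area.
Plume center vt = 0.27 × 12 = 3.24 m, so the well at 3.5 m is 0.26 m downgradient of the peak.
√(4πDt) = 1.453 m, giving peak height M/(n_e·A·√(4πDt)) = 2.3/(0.36 × 340 × 1.453) = 0.01293 kg/m³.
(x−vt)²/(4Dt) = (0.26)²/(4 × 0.014 × 12) = 0.1006; exp(−0.1006) = 0.9043.
C = 0.01293 × 0.9043 = 0.0117 kg/m³.

0.0117 kg/m³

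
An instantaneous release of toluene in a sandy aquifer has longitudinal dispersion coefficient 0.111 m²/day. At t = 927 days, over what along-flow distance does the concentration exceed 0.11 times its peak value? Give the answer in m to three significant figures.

The plume is Gaussian with σ = √(2Dt) = √(2 × 0.111 × 927) = 14.35 m.
C/C_peak = exp(−Δx²/(2σ²)) = 0.11 ⇒ Δx = σ·√(−2 ln 0.11) = 14.35 × 2.101 = 30.15 m.
Width = 2Δx = 60.3 m.

60.3 m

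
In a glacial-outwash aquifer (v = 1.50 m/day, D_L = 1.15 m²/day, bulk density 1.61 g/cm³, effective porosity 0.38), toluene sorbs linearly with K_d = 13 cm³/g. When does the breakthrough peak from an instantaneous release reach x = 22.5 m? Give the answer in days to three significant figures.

Retardation factor R = 1 + ρ_b·K_d/n = 1 + 1.61 × 13/0.38 = 56.08.
Sorption retards both mechanisms: v_R = v/R = 0.02675 m/day, D_R = D/R = 0.02051 m²/day.
Peak time from v_R²t² + 2D_R t − x² = 0: t = (√(D_R² + v_R²x²) − D_R)/v_R².
√(D_R² + v_R²x²) = √(0.02051² + 0.02675² × 22.5²) = 0.6022; v_R² = 0.0007156.
t = (0.6022 − 0.02051)/0.0007156 = 813 days.

813 days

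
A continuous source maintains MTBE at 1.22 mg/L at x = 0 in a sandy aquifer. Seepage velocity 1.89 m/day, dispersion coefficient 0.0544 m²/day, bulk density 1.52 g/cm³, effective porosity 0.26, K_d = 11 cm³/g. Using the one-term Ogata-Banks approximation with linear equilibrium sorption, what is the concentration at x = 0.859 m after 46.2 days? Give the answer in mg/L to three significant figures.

1.17 mg/L

Retardation factor R = 1 + ρ_b·K_d/n = 1 + 1.52 × 11/0.26 = 65.31.
Sorption retards both mechanisms: v_R = v/R = 0.02894 m/day, D_R = D/R = 0.0008330 m²/day.
v_R·t = 0.02894 × 46.2 = 1.337028 m; 2√(D_R t) = 0.3923 m; argument = (0.859 − 1.337028)/0.3923 = -1.219.
C = C₀ × ½·erfc(-1.219) = 1.22 × 0.9576 = 1.17 mg/L.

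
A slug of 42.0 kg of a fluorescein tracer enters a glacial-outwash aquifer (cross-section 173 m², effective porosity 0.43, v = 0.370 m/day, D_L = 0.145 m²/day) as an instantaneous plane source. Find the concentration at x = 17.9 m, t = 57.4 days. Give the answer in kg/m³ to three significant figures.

For an instantaneous plane source, C(x,t) = M/(n_e·A·√(4πDt)) · exp(−(x−vt)²/(4Dt)), with n_e·A the pore (flow) area.
Plume center vt = 0.370 × 57.4 = 21.238 m, so the well at 17.9 m is 3.338 m upgradient of the peak.
√(4πDt) = 10.23 m, giving peak height M/(n_e·A·√(4πDt)) = 42.0/(0.43 × 173 × 10.23) = 0.05519 kg/m³.
(x−vt)²/(4Dt) = (-3.338)²/(4 × 0.145 × 57.4) = 0.3347; exp(−0.3347) = 0.7156.
C = 0.05519 × 0.7156 = 0.0395 kg/m³.

0.0395 kg/m³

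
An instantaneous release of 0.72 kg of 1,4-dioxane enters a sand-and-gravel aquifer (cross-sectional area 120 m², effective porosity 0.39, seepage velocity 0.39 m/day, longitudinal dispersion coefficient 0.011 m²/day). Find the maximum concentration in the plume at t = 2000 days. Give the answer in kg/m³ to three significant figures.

0.000925 kg/m³

The peak of an instantaneous 1D plume sits at x = vt; there the Gaussian factor is 1 and C_max = M/(n_e·A·√(4πDt)), where n_e·A is the pore area the mass is dissolved in.
√(4πDt) = √(4π × 0.011 × 2000) = 16.63 m, so C_max = 0.72/(0.39 × 120 × 16.63) = 0.000925 kg/m³.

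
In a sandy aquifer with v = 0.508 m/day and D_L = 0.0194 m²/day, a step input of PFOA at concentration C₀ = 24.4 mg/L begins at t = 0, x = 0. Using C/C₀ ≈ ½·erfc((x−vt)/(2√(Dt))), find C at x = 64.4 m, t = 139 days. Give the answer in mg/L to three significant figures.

24.3 mg/L

For a continuous step input, C/C₀ ≈ ½·erfc((x−vt)/(2√(Dt))).
vt = 0.508 × 139 = 70.612 m and 2√(Dt) = 2√(0.0194 × 139) = 3.284 m.
Argument (x−vt)/(2√(Dt)) = (64.4 − 70.612)/3.284 = -1.892; ½·erfc(-1.892) = 0.9963.
C = 24.4 × 0.9963 = 24.3 mg/L.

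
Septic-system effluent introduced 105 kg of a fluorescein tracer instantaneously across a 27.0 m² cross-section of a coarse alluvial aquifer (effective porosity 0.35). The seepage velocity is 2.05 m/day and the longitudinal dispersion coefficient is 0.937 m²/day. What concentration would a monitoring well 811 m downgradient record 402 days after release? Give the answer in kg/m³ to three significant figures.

For an instantaneous plane source, C(x,t) = M/(n_e·A·√(4πDt)) · exp(−(x−vt)²/(4Dt)), with n_e·A the pore (flow) area.
Plume center vt = 2.05 × 402 = 824.1 m, so the well at 811 m is 13.1 m upgradient of the peak.
√(4πDt) = 68.80 m, giving peak height M/(n_e·A·√(4πDt)) = 105/(0.35 × 27.0 × 68.80) = 0.1615 kg/m³.
(x−vt)²/(4Dt) = (-13.1)²/(4 × 0.937 × 402) = 0.1139; exp(−0.1139) = 0.8923.
C = 0.1615 × 0.8923 = 0.144 kg/m³.

0.144 kg/m³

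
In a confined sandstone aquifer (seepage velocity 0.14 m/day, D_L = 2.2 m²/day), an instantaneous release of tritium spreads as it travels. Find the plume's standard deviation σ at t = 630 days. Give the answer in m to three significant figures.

Dispersive spreading gives a Gaussian with σ² = 2Dt; advection only shifts the center.
σ = √(2 × 2.2 × 630) = 52.6 m.

52.6 m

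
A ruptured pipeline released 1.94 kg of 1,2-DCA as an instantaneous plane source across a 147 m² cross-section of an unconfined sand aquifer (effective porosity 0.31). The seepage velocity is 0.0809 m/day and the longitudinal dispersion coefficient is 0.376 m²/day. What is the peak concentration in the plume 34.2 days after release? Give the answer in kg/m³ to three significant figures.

The peak of an instantaneous 1D plume sits at x = vt; there the Gaussian factor is 1 and C_max = M/(n_e·A·√(4πDt)), where n_e·A is the pore area the mass is dissolved in.
√(4πDt) = √(4π × 0.376 × 34.2) = 12.71 m, so C_max = 1.94/(0.31 × 147 × 12.71) = 0.00335 kg/m³.

0.00335 kg/m³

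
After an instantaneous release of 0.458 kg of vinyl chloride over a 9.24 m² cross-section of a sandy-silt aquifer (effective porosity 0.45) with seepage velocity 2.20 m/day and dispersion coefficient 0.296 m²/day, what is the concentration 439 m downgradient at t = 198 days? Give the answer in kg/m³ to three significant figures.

0.00386 kg/m³

For an instantaneous plane source, C(x,t) = M/(n_e·A·√(4πDt)) · exp(−(x−vt)²/(4Dt)), with n_e·A the pore (flow) area.
Plume center vt = 2.20 × 198 = 435.6 m, so the well at 439 m is 3.4 m downgradient of the peak.
√(4πDt) = 27.14 m, giving peak height M/(n_e·A·√(4πDt)) = 0.458/(0.45 × 9.24 × 27.14) = 0.004059 kg/m³.
(x−vt)²/(4Dt) = (3.4)²/(4 × 0.296 × 198) = 0.04931; exp(−0.04931) = 0.9519.
C = 0.004059 × 0.9519 = 0.00386 kg/m³.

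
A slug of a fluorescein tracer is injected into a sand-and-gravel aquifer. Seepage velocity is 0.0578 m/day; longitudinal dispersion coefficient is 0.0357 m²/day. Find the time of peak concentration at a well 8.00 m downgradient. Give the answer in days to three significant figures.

128 days

For the 1D instantaneous-source solution, setting ∂C/∂t = 0 at fixed x gives v²t² + 2Dt − x² = 0, so t = (√(D² + v²x²) − D)/v².
√(D² + v²x²) = √(0.0357² + 0.0578² × 8.00²) = 0.4638; v² = 0.00334084.
t = (0.4638 − 0.0357)/0.00334084 = 128 days (vs. the pure-advection estimate x/v = 138 d).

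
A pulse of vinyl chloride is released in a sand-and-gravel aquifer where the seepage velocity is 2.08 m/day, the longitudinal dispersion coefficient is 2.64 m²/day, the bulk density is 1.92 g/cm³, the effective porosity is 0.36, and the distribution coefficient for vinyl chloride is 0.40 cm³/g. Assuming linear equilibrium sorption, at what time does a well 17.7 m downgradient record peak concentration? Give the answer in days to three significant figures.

24.8 days

Retardation factor R = 1 + ρ_b·K_d/n = 1 + 1.92 × 0.40/0.36 = 3.133.
Sorption retards both mechanisms: v_R = v/R = 0.6639 m/day, D_R = D/R = 0.8426 m²/day.
Peak time from v_R²t² + 2D_R t − x² = 0: t = (√(D_R² + v_R²x²) − D_R)/v_R².
√(D_R² + v_R²x²) = √(0.8426² + 0.6639² × 17.7²) = 11.78; v_R² = 0.4408.
t = (11.78 − 0.8426)/0.4408 = 24.8 days.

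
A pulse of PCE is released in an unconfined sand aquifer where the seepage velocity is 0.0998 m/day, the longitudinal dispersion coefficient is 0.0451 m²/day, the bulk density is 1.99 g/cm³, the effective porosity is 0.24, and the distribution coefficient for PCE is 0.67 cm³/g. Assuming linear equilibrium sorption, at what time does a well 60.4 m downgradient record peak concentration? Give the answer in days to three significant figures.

3940 days

Retardation factor R = 1 + ρ_b·K_d/n = 1 + 1.99 × 0.67/0.24 = 6.555.
Sorption retards both mechanisms: v_R = v/R = 0.01523 m/day, D_R = D/R = 0.006880 m²/day.
Peak time from v_R²t² + 2D_R t − x² = 0: t = (√(D_R² + v_R²x²) − D_R)/v_R².
√(D_R² + v_R²x²) = √(0.006880² + 0.01523² × 60.4²) = 0.9199; v_R² = 0.0002320.
t = (0.9199 − 0.006880)/0.0002320 = 3940 days.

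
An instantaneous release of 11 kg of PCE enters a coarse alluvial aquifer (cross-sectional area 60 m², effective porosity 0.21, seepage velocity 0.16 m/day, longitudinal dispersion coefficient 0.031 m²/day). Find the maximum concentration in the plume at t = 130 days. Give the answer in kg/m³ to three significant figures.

The peak of an instantaneous 1D plume sits at x = vt; there the Gaussian factor is 1 and C_max = M/(n_e·A·√(4πDt)), where n_e·A is the pore area the mass is dissolved in.
√(4πDt) = √(4π × 0.031 × 130) = 7.116 m, so C_max = 11/(0.21 × 60 × 7.116) = 0.123 kg/m³.

0.123 kg/m³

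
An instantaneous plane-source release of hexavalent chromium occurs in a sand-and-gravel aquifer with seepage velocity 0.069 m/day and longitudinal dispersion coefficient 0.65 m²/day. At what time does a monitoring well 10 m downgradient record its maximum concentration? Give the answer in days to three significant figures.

For the 1D instantaneous-source solution, setting ∂C/∂t = 0 at fixed x gives v²t² + 2Dt − x² = 0, so t = (√(D² + v²x²) − D)/v².
√(D² + v²x²) = √(0.65² + 0.069² × 10²) = 0.9479; v² = 0.004761.
t = (0.9479 − 0.65)/0.004761 = 62.6 days (vs. the pure-advection estimate x/v = 145 d).

62.6 days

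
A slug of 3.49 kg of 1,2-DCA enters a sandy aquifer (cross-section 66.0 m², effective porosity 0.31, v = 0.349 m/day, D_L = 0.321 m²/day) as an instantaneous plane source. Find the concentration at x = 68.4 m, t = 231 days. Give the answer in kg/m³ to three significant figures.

For an instantaneous plane source, C(x,t) = M/(n_e·A·√(4πDt)) · exp(−(x−vt)²/(4Dt)), with n_e·A the pore (flow) area.
Plume center vt = 0.349 × 231 = 80.619 m, so the well at 68.4 m is 12.219 m upgradient of the peak.
√(4πDt) = 30.53 m, giving peak height M/(n_e·A·√(4πDt)) = 3.49/(0.31 × 66.0 × 30.53) = 0.005587 kg/m³.
(x−vt)²/(4Dt) = (-12.219)²/(4 × 0.321 × 231) = 0.5034; exp(−0.5034) = 0.6045.
C = 0.005587 × 0.6045 = 0.00338 kg/m³.

0.00338 kg/m³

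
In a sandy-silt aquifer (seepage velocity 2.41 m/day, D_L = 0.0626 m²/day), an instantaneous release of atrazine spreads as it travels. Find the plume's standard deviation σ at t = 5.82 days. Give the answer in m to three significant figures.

Dispersive spreading gives a Gaussian with σ² = 2Dt; advection only shifts the center.
σ = √(2 × 0.0626 × 5.82) = 0.854 m.

0.854 m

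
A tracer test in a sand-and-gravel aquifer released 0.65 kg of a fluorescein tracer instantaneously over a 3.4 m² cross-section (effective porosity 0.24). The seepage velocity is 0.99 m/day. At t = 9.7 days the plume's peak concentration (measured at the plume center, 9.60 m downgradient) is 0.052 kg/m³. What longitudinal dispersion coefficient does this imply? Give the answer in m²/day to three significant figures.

At the plume center C_max = M/(n_e·A·√(4πDt)), so D = M²/(4πt·(n_e·A·C_max)²).
n_e·A·C_max = 0.24 × 3.4 × 0.052 = 0.04243 kg/m.
D = 0.65²/(4π × 9.7 × 0.04243²) = 1.93 m²/day.

1.93 m²/day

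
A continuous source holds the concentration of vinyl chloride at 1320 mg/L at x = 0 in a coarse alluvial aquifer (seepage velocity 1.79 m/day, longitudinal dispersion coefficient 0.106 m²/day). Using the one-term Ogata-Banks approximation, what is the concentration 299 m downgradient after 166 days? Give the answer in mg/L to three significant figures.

For a continuous step input, C/C₀ ≈ ½·erfc((x−vt)/(2√(Dt))).
vt = 1.79 × 166 = 297.14 m and 2√(Dt) = 2√(0.106 × 166) = 8.390 m.
Argument (x−vt)/(2√(Dt)) = (299 − 297.14)/8.390 = 0.2217; ½·erfc(0.2217) = 0.3769.
C = 1320 × 0.3769 = 498 mg/L.

498 mg/L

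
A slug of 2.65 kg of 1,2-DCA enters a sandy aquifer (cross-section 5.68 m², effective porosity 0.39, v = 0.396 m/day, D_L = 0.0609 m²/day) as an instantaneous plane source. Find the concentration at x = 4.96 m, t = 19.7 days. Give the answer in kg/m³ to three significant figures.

For an instantaneous plane source, C(x,t) = M/(n_e·A·√(4πDt)) · exp(−(x−vt)²/(4Dt)), with n_e·A the pore (flow) area.
Plume center vt = 0.396 × 19.7 = 7.8012 m, so the well at 4.96 m is 2.8412 m upgradient of the peak.
√(4πDt) = 3.883 m, giving peak height M/(n_e·A·√(4πDt)) = 2.65/(0.39 × 5.68 × 3.883) = 0.3081 kg/m³.
(x−vt)²/(4Dt) = (-2.8412)²/(4 × 0.0609 × 19.7) = 1.682; exp(−1.682) = 0.1860.
C = 0.3081 × 0.1860 = 0.0573 kg/m³.

0.0573 kg/m³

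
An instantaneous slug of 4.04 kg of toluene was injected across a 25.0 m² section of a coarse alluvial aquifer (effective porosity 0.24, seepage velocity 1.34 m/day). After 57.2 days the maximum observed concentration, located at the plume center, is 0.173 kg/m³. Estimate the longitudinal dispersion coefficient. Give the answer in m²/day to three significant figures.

0.0211 m²/day

At the plume center C_max = M/(n_e·A·√(4πDt)), so D = M²/(4πt·(n_e·A·C_max)²).
n_e·A·C_max = 0.24 × 25.0 × 0.173 = 1.038 kg/m.
D = 4.04²/(4π × 57.2 × 1.038²) = 0.0211 m²/day.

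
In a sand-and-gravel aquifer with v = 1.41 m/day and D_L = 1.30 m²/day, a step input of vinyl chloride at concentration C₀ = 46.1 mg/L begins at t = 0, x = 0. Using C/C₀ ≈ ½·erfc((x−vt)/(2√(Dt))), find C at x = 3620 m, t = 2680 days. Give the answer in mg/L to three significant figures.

44.8 mg/L

For a continuous step input, C/C₀ ≈ ½·erfc((x−vt)/(2√(Dt))).
vt = 1.41 × 2680 = 3778.8 m and 2√(Dt) = 2√(1.30 × 2680) = 118.1 m.
Argument (x−vt)/(2√(Dt)) = (3620 − 3778.8)/118.1 = -1.345; ½·erfc(-1.345) = 0.9714.
C = 46.1 × 0.9714 = 44.8 mg/L.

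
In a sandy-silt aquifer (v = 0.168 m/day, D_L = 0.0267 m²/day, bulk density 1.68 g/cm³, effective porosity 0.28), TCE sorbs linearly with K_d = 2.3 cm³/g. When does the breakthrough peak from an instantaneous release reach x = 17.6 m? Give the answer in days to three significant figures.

1540 days

Retardation factor R = 1 + ρ_b·K_d/n = 1 + 1.68 × 2.3/0.28 = 14.80.
Sorption retards both mechanisms: v_R = v/R = 0.01135 m/day, D_R = D/R = 0.001804 m²/day.
Peak time from v_R²t² + 2D_R t − x² = 0: t = (√(D_R² + v_R²x²) − D_R)/v_R².
√(D_R² + v_R²x²) = √(0.001804² + 0.01135² × 17.6²) = 0.1998; v_R² = 0.0001288.
t = (0.1998 − 0.001804)/0.0001288 = 1540 days.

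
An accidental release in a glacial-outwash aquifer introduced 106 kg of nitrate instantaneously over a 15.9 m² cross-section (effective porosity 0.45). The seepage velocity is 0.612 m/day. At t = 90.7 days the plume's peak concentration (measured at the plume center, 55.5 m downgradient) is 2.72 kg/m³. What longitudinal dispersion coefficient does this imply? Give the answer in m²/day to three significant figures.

At the plume center C_max = M/(n_e·A·√(4πDt)), so D = M²/(4πt·(n_e·A·C_max)²).
n_e·A·C_max = 0.45 × 15.9 × 2.72 = 19.46 kg/m.
D = 106²/(4π × 90.7 × 19.46²) = 0.0260 m²/day.

0.0260 m²/day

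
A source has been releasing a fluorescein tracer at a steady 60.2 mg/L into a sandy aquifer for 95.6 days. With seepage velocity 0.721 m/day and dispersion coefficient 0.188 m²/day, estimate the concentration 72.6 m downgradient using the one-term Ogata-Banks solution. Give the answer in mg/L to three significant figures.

16.3 mg/L

For a continuous step input, C/C₀ ≈ ½·erfc((x−vt)/(2√(Dt))).
vt = 0.721 × 95.6 = 68.9276 m and 2√(Dt) = 2√(0.188 × 95.6) = 8.479 m.
Argument (x−vt)/(2√(Dt)) = (72.6 − 68.9276)/8.479 = 0.4331; ½·erfc(0.4331) = 0.2701.
C = 60.2 × 0.2701 = 16.3 mg/L.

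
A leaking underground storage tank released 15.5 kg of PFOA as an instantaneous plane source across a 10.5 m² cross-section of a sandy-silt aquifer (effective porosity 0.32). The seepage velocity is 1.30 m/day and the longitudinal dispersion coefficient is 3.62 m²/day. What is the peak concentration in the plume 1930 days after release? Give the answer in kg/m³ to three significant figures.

The peak of an instantaneous 1D plume sits at x = vt; there the Gaussian factor is 1 and C_max = M/(n_e·A·√(4πDt)), where n_e·A is the pore area the mass is dissolved in.
√(4πDt) = √(4π × 3.62 × 1930) = 296.3 m, so C_max = 15.5/(0.32 × 10.5 × 296.3) = 0.0156 kg/m³.

0.0156 kg/m³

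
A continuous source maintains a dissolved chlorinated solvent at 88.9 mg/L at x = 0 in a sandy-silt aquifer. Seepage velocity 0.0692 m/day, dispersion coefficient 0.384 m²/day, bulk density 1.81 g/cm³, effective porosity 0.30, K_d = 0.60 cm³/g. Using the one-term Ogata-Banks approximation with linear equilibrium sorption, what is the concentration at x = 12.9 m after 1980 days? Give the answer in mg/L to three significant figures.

Retardation factor R = 1 + ρ_b·K_d/n = 1 + 1.81 × 0.60/0.30 = 4.620.
Sorption retards both mechanisms: v_R = v/R = 0.01498 m/day, D_R = D/R = 0.08312 m²/day.
v_R·t = 0.01498 × 1980 = 29.6604 m; 2√(D_R t) = 25.66 m; argument = (12.9 − 29.6604)/25.66 = -0.6532.
C = C₀ × ½·erfc(-0.6532) = 88.9 × 0.8222 = 73.1 mg/L.

73.1 mg/L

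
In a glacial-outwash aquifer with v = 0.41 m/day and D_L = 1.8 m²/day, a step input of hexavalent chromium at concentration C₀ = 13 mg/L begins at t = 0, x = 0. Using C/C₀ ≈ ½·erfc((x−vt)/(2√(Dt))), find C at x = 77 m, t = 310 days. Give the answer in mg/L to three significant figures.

12.1 mg/L

For a continuous step input, C/C₀ ≈ ½·erfc((x−vt)/(2√(Dt))).
vt = 0.41 × 310 = 127.1 m and 2√(Dt) = 2√(1.8 × 310) = 47.24 m.
Argument (x−vt)/(2√(Dt)) = (77 − 127.1)/47.24 = -1.061; ½·erfc(-1.061) = 0.9333.
C = 13 × 0.9333 = 12.1 mg/L.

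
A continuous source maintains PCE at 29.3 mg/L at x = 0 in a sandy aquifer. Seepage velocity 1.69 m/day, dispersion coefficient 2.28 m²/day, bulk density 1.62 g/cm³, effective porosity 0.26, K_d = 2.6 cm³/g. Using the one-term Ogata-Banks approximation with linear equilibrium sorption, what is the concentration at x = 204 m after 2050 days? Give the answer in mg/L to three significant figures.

Retardation factor R = 1 + ρ_b·K_d/n = 1 + 1.62 × 2.6/0.26 = 17.20.
Sorption retards both mechanisms: v_R = v/R = 0.09826 m/day, D_R = D/R = 0.1326 m²/day.
v_R·t = 0.09826 × 2050 = 201.433 m; 2√(D_R t) = 32.97 m; argument = (204 − 201.433)/32.97 = 0.07786.
C = C₀ × ½·erfc(0.07786) = 29.3 × 0.4562 = 13.4 mg/L.

13.4 mg/L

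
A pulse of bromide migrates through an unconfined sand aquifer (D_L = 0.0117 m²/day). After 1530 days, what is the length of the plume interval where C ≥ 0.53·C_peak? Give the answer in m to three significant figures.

The plume is Gaussian with σ = √(2Dt) = √(2 × 0.0117 × 1530) = 5.983 m.
C/C_peak = exp(−Δx²/(2σ²)) = 0.53 ⇒ Δx = σ·√(−2 ln 0.53) = 5.983 × 1.127 = 6.743 m.
Width = 2Δx = 13.5 m.

13.5 m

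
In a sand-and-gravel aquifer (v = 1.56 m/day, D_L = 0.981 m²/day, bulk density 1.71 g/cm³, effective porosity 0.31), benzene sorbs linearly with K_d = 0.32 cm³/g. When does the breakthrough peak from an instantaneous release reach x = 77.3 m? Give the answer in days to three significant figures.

136 days

Retardation factor R = 1 + ρ_b·K_d/n = 1 + 1.71 × 0.32/0.31 = 2.765.
Sorption retards both mechanisms: v_R = v/R = 0.5642 m/day, D_R = D/R = 0.3548 m²/day.
Peak time from v_R²t² + 2D_R t − x² = 0: t = (√(D_R² + v_R²x²) − D_R)/v_R².
√(D_R² + v_R²x²) = √(0.3548² + 0.5642² × 77.3²) = 43.61; v_R² = 0.3183.
t = (43.61 − 0.3548)/0.3183 = 136 days.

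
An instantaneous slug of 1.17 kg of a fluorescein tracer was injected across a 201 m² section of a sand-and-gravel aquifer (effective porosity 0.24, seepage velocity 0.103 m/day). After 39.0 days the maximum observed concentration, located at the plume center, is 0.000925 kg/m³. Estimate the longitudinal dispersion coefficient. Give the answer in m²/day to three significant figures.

At the plume center C_max = M/(n_e·A·√(4πDt)), so D = M²/(4πt·(n_e·A·C_max)²).
n_e·A·C_max = 0.24 × 201 × 0.000925 = 0.04462 kg/m.
D = 1.17²/(4π × 39.0 × 0.04462²) = 1.40 m²/day.

1.40 m²/day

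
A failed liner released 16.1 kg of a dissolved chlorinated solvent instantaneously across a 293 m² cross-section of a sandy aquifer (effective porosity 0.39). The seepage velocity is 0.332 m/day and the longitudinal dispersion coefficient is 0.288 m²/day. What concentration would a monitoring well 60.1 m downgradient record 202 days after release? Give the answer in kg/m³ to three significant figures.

For an instantaneous plane source, C(x,t) = M/(n_e·A·√(4πDt)) · exp(−(x−vt)²/(4Dt)), with n_e·A the pore (flow) area.
Plume center vt = 0.332 × 202 = 67.064 m, so the well at 60.1 m is 6.964 m upgradient of the peak.
√(4πDt) = 27.04 m, giving peak height M/(n_e·A·√(4πDt)) = 16.1/(0.39 × 293 × 27.04) = 0.005211 kg/m³.
(x−vt)²/(4Dt) = (-6.964)²/(4 × 0.288 × 202) = 0.2084; exp(−0.2084) = 0.8119.
C = 0.005211 × 0.8119 = 0.00423 kg/m³.

0.00423 kg/m³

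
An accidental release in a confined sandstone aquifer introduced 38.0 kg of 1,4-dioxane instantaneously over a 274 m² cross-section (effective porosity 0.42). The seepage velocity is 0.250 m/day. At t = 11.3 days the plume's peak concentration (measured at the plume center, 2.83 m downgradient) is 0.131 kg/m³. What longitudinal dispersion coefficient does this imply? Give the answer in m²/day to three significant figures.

0.0447 m²/day

At the plume center C_max = M/(n_e·A·√(4πDt)), so D = M²/(4πt·(n_e·A·C_max)²).
n_e·A·C_max = 0.42 × 274 × 0.131 = 15.08 kg/m.
D = 38.0²/(4π × 11.3 × 15.08²) = 0.0447 m²/day.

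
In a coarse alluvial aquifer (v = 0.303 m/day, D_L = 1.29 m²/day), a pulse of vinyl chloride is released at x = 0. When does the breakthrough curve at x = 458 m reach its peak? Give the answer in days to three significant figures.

1500 days

For the 1D instantaneous-source solution, setting ∂C/∂t = 0 at fixed x gives v²t² + 2Dt − x² = 0, so t = (√(D² + v²x²) − D)/v².
√(D² + v²x²) = √(1.29² + 0.303² × 458²) = 138.8; v² = 0.091809.
t = (138.8 − 1.29)/0.091809 = 1500 days (vs. the pure-advection estimate x/v = 1510 d).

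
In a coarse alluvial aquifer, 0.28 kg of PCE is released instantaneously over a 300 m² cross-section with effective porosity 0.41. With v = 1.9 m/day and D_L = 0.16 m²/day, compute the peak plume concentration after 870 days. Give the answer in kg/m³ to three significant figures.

The peak of an instantaneous 1D plume sits at x = vt; there the Gaussian factor is 1 and C_max = M/(n_e·A·√(4πDt)), where n_e·A is the pore area the mass is dissolved in.
√(4πDt) = √(4π × 0.16 × 870) = 41.82 m, so C_max = 0.28/(0.41 × 300 × 41.82) = 5.44e-05 kg/m³.

5.44e-05 kg/m³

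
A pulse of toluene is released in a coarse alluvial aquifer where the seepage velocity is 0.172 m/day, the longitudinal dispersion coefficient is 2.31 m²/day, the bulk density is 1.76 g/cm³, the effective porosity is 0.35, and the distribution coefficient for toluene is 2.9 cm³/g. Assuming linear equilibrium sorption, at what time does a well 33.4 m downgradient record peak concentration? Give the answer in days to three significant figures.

2040 days

Retardation factor R = 1 + ρ_b·K_d/n = 1 + 1.76 × 2.9/0.35 = 15.58.
Sorption retards both mechanisms: v_R = v/R = 0.01104 m/day, D_R = D/R = 0.1483 m²/day.
Peak time from v_R²t² + 2D_R t − x² = 0: t = (√(D_R² + v_R²x²) − D_R)/v_R².
√(D_R² + v_R²x²) = √(0.1483² + 0.01104² × 33.4²) = 0.3974; v_R² = 0.0001219.
t = (0.3974 − 0.1483)/0.0001219 = 2040 days.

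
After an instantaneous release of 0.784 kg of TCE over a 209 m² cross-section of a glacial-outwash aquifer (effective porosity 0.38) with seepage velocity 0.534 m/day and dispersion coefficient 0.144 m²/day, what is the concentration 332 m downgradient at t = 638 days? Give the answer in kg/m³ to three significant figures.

0.000237 kg/m³

For an instantaneous plane source, C(x,t) = M/(n_e·A·√(4πDt)) · exp(−(x−vt)²/(4Dt)), with n_e·A the pore (flow) area.
Plume center vt = 0.534 × 638 = 340.692 m, so the well at 332 m is 8.692 m upgradient of the peak.
√(4πDt) = 33.98 m, giving peak height M/(n_e·A·√(4πDt)) = 0.784/(0.38 × 209 × 33.98) = 0.0002905 kg/m³.
(x−vt)²/(4Dt) = (-8.692)²/(4 × 0.144 × 638) = 0.2056; exp(−0.2056) = 0.8142.
C = 0.0002905 × 0.8142 = 0.000237 kg/m³.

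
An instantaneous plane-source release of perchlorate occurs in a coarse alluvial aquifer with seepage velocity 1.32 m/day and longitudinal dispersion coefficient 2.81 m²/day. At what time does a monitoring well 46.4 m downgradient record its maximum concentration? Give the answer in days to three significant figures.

For the 1D instantaneous-source solution, setting ∂C/∂t = 0 at fixed x gives v²t² + 2Dt − x² = 0, so t = (√(D² + v²x²) − D)/v².
√(D² + v²x²) = √(2.81² + 1.32² × 46.4²) = 61.31; v² = 1.7424.
t = (61.31 − 2.81)/1.7424 = 33.6 days (vs. the pure-advection estimate x/v = 35.2 d).

33.6 days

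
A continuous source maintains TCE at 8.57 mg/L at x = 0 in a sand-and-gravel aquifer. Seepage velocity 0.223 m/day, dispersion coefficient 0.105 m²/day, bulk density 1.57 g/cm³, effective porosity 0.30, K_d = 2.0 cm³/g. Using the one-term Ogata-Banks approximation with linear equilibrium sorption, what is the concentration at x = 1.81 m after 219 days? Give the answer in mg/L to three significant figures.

7.62 mg/L

Retardation factor R = 1 + ρ_b·K_d/n = 1 + 1.57 × 2.0/0.30 = 11.47.
Sorption retards both mechanisms: v_R = v/R = 0.01944 m/day, D_R = D/R = 0.009154 m²/day.
v_R·t = 0.01944 × 219 = 4.25736 m; 2√(D_R t) = 2.832 m; argument = (1.81 − 4.25736)/2.832 = -0.8642.
C = C₀ × ½·erfc(-0.8642) = 8.57 × 0.8892 = 7.62 mg/L.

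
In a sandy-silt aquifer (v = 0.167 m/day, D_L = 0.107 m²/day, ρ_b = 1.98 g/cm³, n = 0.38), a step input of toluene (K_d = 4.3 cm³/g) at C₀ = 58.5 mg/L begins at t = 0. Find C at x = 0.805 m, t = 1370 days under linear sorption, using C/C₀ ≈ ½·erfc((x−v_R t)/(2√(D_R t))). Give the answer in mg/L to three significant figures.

58.2 mg/L

Retardation factor R = 1 + ρ_b·K_d/n = 1 + 1.98 × 4.3/0.38 = 23.41.
Sorption retards both mechanisms: v_R = v/R = 0.007134 m/day, D_R = D/R = 0.004571 m²/day.
v_R·t = 0.007134 × 1370 = 9.77358 m; 2√(D_R t) = 5.005 m; argument = (0.805 − 9.77358)/5.005 = -1.792.
C = C₀ × ½·erfc(-1.792) = 58.5 × 0.9944 = 58.2 mg/L.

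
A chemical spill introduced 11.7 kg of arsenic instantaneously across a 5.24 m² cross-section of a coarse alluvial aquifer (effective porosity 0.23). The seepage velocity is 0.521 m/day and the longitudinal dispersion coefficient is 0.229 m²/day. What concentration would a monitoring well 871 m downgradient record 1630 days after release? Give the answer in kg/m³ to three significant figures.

For an instantaneous plane source, C(x,t) = M/(n_e·A·√(4πDt)) · exp(−(x−vt)²/(4Dt)), with n_e·A the pore (flow) area.
Plume center vt = 0.521 × 1630 = 849.23 m, so the well at 871 m is 21.77 m downgradient of the peak.
√(4πDt) = 68.49 m, giving peak height M/(n_e·A·√(4πDt)) = 11.7/(0.23 × 5.24 × 68.49) = 0.1417 kg/m³.
(x−vt)²/(4Dt) = (21.77)²/(4 × 0.229 × 1630) = 0.3174; exp(−0.3174) = 0.7280.
C = 0.1417 × 0.7280 = 0.103 kg/m³.

0.103 kg/m³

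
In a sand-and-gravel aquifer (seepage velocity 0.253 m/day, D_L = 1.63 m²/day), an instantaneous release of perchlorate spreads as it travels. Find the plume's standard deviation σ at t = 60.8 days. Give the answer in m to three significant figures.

14.1 m

Dispersive spreading gives a Gaussian with σ² = 2Dt; advection only shifts the center.
σ = √(2 × 1.63 × 60.8) = 14.1 m.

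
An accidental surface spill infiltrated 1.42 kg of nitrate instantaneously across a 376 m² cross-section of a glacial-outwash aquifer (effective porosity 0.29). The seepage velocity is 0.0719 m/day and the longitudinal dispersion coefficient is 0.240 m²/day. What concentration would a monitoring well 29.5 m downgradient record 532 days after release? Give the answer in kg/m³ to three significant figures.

0.000280 kg/m³

For an instantaneous plane source, C(x,t) = M/(n_e·A·√(4πDt)) · exp(−(x−vt)²/(4Dt)), with n_e·A the pore (flow) area.
Plume center vt = 0.0719 × 532 = 38.2508 m, so the well at 29.5 m is 8.7508 m upgradient of the peak.
√(4πDt) = 40.06 m, giving peak height M/(n_e·A·√(4πDt)) = 1.42/(0.29 × 376 × 40.06) = 0.0003251 kg/m³.
(x−vt)²/(4Dt) = (-8.7508)²/(4 × 0.240 × 532) = 0.1499; exp(−0.1499) = 0.8608.
C = 0.0003251 × 0.8608 = 0.000280 kg/m³.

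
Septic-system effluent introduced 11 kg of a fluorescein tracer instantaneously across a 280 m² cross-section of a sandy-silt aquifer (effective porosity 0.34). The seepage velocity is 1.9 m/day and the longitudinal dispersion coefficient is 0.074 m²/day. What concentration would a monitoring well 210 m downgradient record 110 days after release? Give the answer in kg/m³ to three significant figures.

0.0111 kg/m³

For an instantaneous plane source, C(x,t) = M/(n_e·A·√(4πDt)) · exp(−(x−vt)²/(4Dt)), with n_e·A the pore (flow) area.
Plume center vt = 1.9 × 110 = 209 m, so the well at 210 m is 1 m downgradient of the peak.
√(4πDt) = 10.11 m, giving peak height M/(n_e·A·√(4πDt)) = 11/(0.34 × 280 × 10.11) = 0.01143 kg/m³.
(x−vt)²/(4Dt) = (1)²/(4 × 0.074 × 110) = 0.03071; exp(−0.03071) = 0.9698.
C = 0.01143 × 0.9698 = 0.0111 kg/m³.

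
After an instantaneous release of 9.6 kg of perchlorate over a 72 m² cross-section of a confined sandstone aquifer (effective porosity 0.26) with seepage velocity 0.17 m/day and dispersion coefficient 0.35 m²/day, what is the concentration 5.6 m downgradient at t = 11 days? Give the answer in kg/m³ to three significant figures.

0.0299 kg/m³

For an instantaneous plane source, C(x,t) = M/(n_e·A·√(4πDt)) · exp(−(x−vt)²/(4Dt)), with n_e·A the pore (flow) area.
Plume center vt = 0.17 × 11 = 1.87 m, so the well at 5.6 m is 3.73 m downgradient of the peak.
√(4πDt) = 6.956 m, giving peak height M/(n_e·A·√(4πDt)) = 9.6/(0.26 × 72 × 6.956) = 0.07372 kg/m³.
(x−vt)²/(4Dt) = (3.73)²/(4 × 0.35 × 11) = 0.9034; exp(−0.9034) = 0.4052.
C = 0.07372 × 0.4052 = 0.0299 kg/m³.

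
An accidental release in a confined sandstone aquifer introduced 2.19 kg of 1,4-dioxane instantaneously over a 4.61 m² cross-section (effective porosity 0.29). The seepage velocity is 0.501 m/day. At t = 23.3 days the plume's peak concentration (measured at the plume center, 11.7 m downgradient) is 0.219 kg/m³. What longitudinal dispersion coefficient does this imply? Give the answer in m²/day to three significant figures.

0.191 m²/day

At the plume center C_max = M/(n_e·A·√(4πDt)), so D = M²/(4πt·(n_e·A·C_max)²).
n_e·A·C_max = 0.29 × 4.61 × 0.219 = 0.2928 kg/m.
D = 2.19²/(4π × 23.3 × 0.2928²) = 0.191 m²/day.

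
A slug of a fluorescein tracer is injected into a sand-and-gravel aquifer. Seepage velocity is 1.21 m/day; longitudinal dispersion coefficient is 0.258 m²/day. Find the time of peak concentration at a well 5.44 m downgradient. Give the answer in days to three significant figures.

For the 1D instantaneous-source solution, setting ∂C/∂t = 0 at fixed x gives v²t² + 2Dt − x² = 0, so t = (√(D² + v²x²) − D)/v².
√(D² + v²x²) = √(0.258² + 1.21² × 5.44²) = 6.587; v² = 1.4641.
t = (6.587 − 0.258)/1.4641 = 4.32 days (vs. the pure-advection estimate x/v = 4.50 d).

4.32 days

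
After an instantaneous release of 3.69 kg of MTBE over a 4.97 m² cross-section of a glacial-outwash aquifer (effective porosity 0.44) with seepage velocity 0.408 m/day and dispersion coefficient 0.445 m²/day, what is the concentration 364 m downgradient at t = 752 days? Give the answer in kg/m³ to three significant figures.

For an instantaneous plane source, C(x,t) = M/(n_e·A·√(4πDt)) · exp(−(x−vt)²/(4Dt)), with n_e·A the pore (flow) area.
Plume center vt = 0.408 × 752 = 306.816 m, so the well at 364 m is 57.184 m downgradient of the peak.
√(4πDt) = 64.85 m, giving peak height M/(n_e·A·√(4πDt)) = 3.69/(0.44 × 4.97 × 64.85) = 0.02602 kg/m³.
(x−vt)²/(4Dt) = (57.184)²/(4 × 0.445 × 752) = 2.443; exp(−2.443) = 0.08690.
C = 0.02602 × 0.08690 = 0.00226 kg/m³.

0.00226 kg/m³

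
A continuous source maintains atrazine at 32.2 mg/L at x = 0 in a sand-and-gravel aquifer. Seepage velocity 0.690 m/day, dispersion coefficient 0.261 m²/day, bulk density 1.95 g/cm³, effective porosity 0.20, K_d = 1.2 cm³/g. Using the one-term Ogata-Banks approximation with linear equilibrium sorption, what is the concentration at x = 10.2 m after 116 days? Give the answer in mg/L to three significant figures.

1.20 mg/L

Retardation factor R = 1 + ρ_b·K_d/n = 1 + 1.95 × 1.2/0.20 = 12.70.
Sorption retards both mechanisms: v_R = v/R = 0.05433 m/day, D_R = D/R = 0.02055 m²/day.
v_R·t = 0.05433 × 116 = 6.30228 m; 2√(D_R t) = 3.088 m; argument = (10.2 − 6.30228)/3.088 = 1.262.
C = C₀ × ½·erfc(1.262) = 32.2 × 0.03715 = 1.20 mg/L.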